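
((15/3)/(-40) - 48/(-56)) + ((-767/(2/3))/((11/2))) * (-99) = 1159745/56 = 20709.73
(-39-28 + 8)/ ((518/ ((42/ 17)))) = -177/629 = -0.28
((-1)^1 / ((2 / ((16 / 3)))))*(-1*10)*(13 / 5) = 208/3 = 69.33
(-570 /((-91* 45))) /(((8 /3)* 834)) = 19/303576 = 0.00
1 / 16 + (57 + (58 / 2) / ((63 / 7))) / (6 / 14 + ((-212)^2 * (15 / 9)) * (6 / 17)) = 29347147/453042864 = 0.06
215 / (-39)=-215/39 = -5.51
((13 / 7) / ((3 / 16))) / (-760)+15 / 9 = 3299/1995 = 1.65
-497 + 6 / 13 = -496.54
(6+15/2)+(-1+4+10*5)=133/2 = 66.50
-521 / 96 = -5.43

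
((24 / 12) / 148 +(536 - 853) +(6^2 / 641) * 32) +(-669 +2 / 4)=-23330159/23717 = -983.69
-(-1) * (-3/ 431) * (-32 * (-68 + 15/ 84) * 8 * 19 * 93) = -644262336/3017 = -213544.03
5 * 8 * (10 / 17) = 400/17 = 23.53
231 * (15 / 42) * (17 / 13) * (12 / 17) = 990/13 = 76.15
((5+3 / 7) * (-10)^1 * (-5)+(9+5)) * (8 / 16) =999/7 = 142.71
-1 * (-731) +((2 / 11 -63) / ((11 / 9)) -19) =79933/121 = 660.60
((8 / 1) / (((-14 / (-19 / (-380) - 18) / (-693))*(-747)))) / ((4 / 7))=16.65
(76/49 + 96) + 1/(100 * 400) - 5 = 92.55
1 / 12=0.08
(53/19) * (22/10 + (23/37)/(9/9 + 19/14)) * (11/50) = 797173/527250 = 1.51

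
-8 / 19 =-0.42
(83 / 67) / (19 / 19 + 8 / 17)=1411/1675 = 0.84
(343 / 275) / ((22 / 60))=2058/605 = 3.40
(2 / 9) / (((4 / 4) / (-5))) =-10/9 = -1.11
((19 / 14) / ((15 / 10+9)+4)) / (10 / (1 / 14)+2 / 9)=171/256186 = 0.00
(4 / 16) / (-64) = -1/256 = 0.00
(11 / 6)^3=1331/216 = 6.16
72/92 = 18/23 = 0.78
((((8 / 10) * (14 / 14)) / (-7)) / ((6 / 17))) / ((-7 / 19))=646/735 = 0.88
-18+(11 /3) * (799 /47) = 133/3 = 44.33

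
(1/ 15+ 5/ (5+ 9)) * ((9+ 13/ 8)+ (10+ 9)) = 12.56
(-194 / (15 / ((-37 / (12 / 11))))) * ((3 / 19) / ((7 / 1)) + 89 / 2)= 467549797/23940 = 19530.07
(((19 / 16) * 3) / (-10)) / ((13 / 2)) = -57/1040 = -0.05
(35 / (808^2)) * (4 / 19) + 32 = 99235363/3101104 = 32.00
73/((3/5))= 365/3 = 121.67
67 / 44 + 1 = 111/44 = 2.52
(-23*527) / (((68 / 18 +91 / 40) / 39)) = -170178840/2179 = -78099.51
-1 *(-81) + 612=693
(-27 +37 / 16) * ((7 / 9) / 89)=-2765/12816 = -0.22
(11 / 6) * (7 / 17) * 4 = 154/51 = 3.02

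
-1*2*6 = -12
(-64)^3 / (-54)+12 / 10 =655522/135 = 4855.72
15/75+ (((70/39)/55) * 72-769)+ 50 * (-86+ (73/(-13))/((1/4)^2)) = -6834512/715 = -9558.76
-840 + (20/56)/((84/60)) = -82295/98 = -839.74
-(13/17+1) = -30/17 = -1.76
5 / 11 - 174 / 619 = 1181/6809 = 0.17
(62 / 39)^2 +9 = 17533/1521 = 11.53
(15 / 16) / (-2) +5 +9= 433/32 = 13.53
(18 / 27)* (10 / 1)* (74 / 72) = 185/27 = 6.85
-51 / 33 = -17/11 = -1.55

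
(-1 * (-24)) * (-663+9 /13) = -206640/13 = -15895.38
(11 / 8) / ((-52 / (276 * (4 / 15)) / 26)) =-253/5 = -50.60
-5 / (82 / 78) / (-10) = 39/82 = 0.48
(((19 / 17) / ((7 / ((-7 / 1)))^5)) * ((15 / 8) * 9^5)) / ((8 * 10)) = -3365793/2176 = -1546.78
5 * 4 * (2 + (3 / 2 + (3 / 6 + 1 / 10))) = 82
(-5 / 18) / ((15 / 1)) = -1/54 = -0.02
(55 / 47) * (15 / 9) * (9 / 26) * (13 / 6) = 275/188 = 1.46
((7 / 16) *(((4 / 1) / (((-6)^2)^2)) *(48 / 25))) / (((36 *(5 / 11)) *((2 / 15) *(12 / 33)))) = 847/259200 = 0.00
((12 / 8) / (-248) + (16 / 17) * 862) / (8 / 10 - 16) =-53.37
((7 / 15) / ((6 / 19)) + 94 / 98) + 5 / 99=120667/48510 = 2.49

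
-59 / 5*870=-10266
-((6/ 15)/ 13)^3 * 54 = -432/274625 = 0.00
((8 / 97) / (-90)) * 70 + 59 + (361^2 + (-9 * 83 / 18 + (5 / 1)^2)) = 227614559/1746 = 130363.44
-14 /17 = -0.82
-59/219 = -0.27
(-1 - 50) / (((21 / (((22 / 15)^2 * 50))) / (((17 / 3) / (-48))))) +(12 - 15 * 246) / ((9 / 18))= -8306735/1134 = -7325.16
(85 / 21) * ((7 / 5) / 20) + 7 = 437/60 = 7.28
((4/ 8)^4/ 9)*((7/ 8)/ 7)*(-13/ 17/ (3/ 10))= -65/29376 = 0.00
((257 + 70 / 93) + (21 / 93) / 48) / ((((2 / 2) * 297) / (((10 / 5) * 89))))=34135327/220968 = 154.48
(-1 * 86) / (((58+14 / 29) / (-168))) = 26187/106 = 247.05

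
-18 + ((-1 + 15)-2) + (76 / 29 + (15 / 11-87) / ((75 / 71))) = -673476/7975 = -84.45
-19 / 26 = -0.73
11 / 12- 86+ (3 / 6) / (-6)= -511/6 = -85.17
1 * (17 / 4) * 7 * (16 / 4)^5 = 30464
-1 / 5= -0.20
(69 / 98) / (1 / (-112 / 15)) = -184/35 = -5.26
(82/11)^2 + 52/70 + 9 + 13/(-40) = 2201797/33880 = 64.99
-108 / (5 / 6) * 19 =-12312/5 = -2462.40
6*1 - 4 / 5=26/5 = 5.20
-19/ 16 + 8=109/16 = 6.81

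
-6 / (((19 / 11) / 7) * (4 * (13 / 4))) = -462/247 = -1.87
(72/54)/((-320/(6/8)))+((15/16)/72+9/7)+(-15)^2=3041413/13440 = 226.30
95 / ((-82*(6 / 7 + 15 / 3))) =-665/3362 = -0.20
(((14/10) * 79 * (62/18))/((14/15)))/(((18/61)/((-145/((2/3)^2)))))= -21661405/48 = -451279.27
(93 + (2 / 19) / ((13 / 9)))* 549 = 12620961/247 = 51097.01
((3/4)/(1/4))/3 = 1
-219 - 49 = -268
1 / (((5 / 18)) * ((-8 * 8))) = -9/160 = -0.06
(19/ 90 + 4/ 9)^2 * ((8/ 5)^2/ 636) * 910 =1.57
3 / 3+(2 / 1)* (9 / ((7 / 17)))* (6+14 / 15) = 10643/35 = 304.09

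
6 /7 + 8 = 62/7 = 8.86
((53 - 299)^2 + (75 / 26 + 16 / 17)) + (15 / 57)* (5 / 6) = 762371008/12597 = 60520.05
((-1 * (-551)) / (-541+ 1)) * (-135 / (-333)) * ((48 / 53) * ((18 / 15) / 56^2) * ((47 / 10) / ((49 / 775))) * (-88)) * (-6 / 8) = -26492631/37666888 = -0.70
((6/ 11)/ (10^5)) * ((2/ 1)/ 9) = 1/825000 = 0.00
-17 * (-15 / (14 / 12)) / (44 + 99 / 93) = 4.85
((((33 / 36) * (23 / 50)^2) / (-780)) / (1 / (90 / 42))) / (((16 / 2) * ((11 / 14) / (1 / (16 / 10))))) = -529/9984000 = 0.00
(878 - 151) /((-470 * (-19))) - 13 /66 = -17027/147345 = -0.12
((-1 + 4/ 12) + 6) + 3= 25/3 = 8.33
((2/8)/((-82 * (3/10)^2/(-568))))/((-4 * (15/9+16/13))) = -23075/13899 = -1.66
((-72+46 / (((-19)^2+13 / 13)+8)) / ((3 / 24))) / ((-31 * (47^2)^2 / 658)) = 1489264/595424905 = 0.00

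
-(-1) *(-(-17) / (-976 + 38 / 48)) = -408/23405 = -0.02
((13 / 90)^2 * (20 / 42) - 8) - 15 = -391061/17010 = -22.99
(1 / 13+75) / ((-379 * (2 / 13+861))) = -976/4242905 = 0.00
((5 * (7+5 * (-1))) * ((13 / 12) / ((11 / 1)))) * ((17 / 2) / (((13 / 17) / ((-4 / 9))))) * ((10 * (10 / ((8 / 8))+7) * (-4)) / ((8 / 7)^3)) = 42128975/19008 = 2216.38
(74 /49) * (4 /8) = 37/49 = 0.76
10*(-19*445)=-84550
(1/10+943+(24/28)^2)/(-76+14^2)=462479/58800 = 7.87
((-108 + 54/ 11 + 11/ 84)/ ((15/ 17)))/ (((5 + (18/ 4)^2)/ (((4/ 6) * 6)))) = -18.49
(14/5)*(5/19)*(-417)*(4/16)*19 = -2919/2 = -1459.50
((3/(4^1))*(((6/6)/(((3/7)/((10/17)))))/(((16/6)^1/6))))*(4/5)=1.85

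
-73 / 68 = -1.07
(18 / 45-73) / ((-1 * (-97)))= -363/485 = -0.75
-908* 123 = -111684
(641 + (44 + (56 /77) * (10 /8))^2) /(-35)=-75.94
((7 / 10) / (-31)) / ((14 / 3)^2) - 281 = -2439089/8680 = -281.00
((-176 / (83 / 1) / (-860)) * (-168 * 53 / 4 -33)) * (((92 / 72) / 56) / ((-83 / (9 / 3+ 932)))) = 11875061/8294356 = 1.43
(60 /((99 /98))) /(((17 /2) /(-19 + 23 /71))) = -101920/781 = -130.50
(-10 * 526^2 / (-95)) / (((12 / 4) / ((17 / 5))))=9406984/285 = 33006.96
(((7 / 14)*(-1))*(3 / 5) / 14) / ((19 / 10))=-3/266 = -0.01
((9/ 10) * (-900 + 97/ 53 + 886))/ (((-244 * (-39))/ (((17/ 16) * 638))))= -2098701/2689856 = -0.78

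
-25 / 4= -6.25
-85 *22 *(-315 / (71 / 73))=43000650/71 = 605642.96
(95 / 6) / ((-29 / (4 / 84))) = -95/3654 = -0.03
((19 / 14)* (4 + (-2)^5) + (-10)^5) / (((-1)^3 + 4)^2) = -33346/3 = -11115.33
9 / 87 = 3/29 = 0.10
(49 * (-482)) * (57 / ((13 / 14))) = -18847164/13 = -1449781.85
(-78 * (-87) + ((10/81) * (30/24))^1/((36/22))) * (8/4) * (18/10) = 19788251/810 = 24429.94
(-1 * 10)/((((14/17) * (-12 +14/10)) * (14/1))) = 425/5194 = 0.08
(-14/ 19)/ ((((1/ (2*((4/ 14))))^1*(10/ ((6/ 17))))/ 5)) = -24/323 = -0.07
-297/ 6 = -99/2 = -49.50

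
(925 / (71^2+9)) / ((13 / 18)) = 333/1313 = 0.25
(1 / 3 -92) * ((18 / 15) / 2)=-55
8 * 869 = 6952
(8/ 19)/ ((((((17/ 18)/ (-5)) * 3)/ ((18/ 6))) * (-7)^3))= 720/110789 = 0.01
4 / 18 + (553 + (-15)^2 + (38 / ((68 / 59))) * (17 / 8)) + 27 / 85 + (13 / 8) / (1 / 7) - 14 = 10354763/12240 = 845.98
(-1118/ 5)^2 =1249924/25 = 49996.96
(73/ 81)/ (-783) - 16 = -1014841/63423 = -16.00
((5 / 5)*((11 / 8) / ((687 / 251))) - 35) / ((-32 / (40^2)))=4739975/2748 = 1724.88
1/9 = 0.11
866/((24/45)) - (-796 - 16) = 9743/4 = 2435.75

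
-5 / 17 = -0.29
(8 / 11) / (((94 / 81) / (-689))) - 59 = -253739/517 = -490.79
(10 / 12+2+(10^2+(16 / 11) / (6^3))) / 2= 61087/1188 = 51.42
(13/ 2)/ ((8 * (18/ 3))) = 13/96 = 0.14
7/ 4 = 1.75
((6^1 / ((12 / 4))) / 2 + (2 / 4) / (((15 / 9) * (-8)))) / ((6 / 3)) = 77/160 = 0.48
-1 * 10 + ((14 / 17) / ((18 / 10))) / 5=-1516/153 = -9.91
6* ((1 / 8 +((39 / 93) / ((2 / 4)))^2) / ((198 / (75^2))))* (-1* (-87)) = 94449375/7688 = 12285.30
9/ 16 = 0.56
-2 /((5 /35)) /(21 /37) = -74/3 = -24.67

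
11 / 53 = 0.21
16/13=1.23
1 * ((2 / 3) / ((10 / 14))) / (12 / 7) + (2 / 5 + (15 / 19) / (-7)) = 1991/2394 = 0.83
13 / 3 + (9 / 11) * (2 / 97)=13925/3201 = 4.35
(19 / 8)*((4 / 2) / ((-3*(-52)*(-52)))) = -19/32448 = 0.00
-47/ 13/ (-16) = 47/208 = 0.23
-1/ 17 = -0.06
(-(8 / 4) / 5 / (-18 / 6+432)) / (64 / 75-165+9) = 5/831974 = 0.00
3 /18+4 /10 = 17/30 = 0.57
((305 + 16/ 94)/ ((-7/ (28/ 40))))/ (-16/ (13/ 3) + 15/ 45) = 559377/61570 = 9.09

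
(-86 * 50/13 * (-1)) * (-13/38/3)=-2150/57 = -37.72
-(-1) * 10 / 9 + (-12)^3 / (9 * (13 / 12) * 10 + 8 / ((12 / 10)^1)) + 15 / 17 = -1395679/95625 = -14.60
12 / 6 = 2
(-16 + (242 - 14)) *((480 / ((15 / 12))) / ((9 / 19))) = 515584/3 = 171861.33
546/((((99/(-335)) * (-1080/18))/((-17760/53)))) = -18047120/1749 = -10318.54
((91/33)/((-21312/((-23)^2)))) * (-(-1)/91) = -529/703296 = 0.00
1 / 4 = 0.25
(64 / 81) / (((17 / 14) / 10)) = 8960/1377 = 6.51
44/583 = 4/53 = 0.08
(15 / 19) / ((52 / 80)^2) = 6000/3211 = 1.87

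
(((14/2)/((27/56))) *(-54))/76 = -196/19 = -10.32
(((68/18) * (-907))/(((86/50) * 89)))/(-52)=385475/895518 = 0.43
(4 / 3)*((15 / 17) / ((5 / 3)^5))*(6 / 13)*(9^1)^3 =4251528/138125 = 30.78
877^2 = 769129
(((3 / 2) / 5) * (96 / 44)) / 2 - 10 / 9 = -388/495 = -0.78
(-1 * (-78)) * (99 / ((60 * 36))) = 143/40 = 3.58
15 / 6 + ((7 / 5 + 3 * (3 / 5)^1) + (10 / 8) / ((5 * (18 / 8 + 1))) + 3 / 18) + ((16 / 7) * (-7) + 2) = -1571/195 = -8.06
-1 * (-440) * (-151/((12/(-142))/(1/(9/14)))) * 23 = 759475640/27 = 28128727.41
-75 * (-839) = 62925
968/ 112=121/14 = 8.64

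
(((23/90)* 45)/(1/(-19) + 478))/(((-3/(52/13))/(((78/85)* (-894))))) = 6771752/257295 = 26.32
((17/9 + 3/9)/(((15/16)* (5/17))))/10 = 544/675 = 0.81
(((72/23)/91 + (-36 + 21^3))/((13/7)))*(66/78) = 212387967/50531 = 4203.12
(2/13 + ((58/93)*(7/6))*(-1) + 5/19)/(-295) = 21404/20329335 = 0.00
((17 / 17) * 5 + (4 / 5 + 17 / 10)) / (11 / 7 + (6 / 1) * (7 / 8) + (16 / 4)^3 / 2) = 210/1087 = 0.19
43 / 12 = 3.58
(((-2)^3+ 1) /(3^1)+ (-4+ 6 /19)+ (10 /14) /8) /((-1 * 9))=18923/28728 = 0.66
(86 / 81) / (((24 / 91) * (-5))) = -0.81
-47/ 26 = -1.81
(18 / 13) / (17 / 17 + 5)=3/13 = 0.23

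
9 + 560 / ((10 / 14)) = 793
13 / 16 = 0.81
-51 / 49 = -1.04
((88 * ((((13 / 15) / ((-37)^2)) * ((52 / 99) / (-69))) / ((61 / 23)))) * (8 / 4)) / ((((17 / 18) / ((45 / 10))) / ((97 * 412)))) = -432250624/7098265 = -60.90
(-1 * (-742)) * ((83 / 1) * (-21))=-1293306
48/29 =1.66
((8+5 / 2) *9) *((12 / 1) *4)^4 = 501645312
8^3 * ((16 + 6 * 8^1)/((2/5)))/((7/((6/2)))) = 245760/7 = 35108.57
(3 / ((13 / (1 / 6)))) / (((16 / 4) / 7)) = 7/104 = 0.07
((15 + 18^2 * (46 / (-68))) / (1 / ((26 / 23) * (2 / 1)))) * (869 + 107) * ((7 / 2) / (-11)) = 616560672/4301 = 143352.86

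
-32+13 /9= -275/9 = -30.56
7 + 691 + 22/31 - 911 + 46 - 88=-7883/31 = -254.29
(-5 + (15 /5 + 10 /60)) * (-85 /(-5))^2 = -3179/6 = -529.83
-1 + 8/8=0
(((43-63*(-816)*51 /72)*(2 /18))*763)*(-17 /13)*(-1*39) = 472883747/3 = 157627915.67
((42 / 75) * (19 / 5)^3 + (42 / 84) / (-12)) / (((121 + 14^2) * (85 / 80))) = 4602998/50521875 = 0.09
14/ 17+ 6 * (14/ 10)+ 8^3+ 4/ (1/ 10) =47704/85 = 561.22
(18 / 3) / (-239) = -6/239 = -0.03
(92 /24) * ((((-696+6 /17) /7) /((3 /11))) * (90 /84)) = -2493315/1666 = -1496.59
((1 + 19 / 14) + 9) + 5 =229/14 = 16.36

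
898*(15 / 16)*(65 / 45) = 1216.04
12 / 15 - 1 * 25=-121/5 = -24.20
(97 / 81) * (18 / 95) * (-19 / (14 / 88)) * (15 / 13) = -8536/273 = -31.27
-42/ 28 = -3/2 = -1.50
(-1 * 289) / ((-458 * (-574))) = -289/262892 = 0.00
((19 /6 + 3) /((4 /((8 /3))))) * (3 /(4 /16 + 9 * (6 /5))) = 740/663 = 1.12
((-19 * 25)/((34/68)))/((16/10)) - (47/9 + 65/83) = -1792069/2988 = -599.76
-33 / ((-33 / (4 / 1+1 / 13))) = 53/13 = 4.08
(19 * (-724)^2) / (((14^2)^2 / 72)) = 44817048/2401 = 18665.99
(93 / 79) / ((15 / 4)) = 124/395 = 0.31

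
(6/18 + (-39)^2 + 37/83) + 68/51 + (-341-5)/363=45861137/30129 = 1522.16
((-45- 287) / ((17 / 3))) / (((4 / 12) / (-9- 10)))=3339.53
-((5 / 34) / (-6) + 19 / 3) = -429/68 = -6.31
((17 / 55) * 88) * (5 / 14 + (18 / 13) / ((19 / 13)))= 23596/665 = 35.48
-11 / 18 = -0.61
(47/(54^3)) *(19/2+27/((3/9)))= 8507/314928 = 0.03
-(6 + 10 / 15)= -20/3 = -6.67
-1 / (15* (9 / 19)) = -19/135 = -0.14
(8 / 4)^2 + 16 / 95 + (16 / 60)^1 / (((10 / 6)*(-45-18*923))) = 32984744/7913025 = 4.17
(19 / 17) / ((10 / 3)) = 0.34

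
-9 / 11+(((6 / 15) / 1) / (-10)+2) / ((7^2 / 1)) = -0.78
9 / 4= 2.25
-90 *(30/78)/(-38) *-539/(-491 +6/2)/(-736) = -121275/88714496 = 0.00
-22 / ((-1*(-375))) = -22/375 = -0.06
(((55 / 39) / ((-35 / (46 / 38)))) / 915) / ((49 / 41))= -10373/232559145 = 0.00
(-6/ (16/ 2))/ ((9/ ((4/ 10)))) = -1/30 = -0.03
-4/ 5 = -0.80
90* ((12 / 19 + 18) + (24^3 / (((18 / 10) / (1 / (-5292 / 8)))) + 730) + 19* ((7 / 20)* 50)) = 89615215/931 = 96256.94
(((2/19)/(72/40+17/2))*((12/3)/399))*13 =1040/780843 = 0.00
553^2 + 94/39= 11926645/39 = 305811.41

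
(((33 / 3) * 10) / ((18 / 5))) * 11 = 336.11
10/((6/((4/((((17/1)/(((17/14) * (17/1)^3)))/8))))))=393040/21 = 18716.19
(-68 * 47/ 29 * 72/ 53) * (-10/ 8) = 287640/1537 = 187.14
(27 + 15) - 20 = 22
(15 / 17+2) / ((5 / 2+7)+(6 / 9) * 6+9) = 98/765 = 0.13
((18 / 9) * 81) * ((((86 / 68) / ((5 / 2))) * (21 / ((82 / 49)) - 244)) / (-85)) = 66103857/296225 = 223.15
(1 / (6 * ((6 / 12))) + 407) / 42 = 611/63 = 9.70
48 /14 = 24/7 = 3.43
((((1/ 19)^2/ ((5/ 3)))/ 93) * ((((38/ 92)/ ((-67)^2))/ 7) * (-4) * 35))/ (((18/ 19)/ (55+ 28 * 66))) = -1903/28805913 = 0.00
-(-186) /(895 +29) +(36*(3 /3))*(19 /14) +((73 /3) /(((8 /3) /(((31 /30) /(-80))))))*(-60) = 1383051/24640 = 56.13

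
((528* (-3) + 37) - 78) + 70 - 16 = -1571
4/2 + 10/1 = 12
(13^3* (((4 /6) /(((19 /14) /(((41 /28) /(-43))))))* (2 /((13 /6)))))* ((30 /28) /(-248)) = 103935/709156 = 0.15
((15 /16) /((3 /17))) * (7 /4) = 595/64 = 9.30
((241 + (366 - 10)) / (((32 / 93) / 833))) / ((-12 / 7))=-107914317/128 = -843080.60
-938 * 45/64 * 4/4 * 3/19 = -63315/608 = -104.14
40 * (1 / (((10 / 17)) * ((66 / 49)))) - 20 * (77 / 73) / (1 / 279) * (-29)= 411306238/2409 = 170737.33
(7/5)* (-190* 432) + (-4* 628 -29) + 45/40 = -939615/8 = -117451.88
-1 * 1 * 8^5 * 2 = -65536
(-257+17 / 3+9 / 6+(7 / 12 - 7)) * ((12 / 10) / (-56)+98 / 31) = -2793535/3472 = -804.59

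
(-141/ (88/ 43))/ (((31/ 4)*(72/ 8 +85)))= -129/1364 = -0.09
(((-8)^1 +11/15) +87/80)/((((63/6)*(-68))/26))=19279/85680 = 0.23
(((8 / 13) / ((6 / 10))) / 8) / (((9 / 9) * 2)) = 5/78 = 0.06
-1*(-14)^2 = -196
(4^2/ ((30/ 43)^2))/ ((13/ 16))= 118336/2925 = 40.46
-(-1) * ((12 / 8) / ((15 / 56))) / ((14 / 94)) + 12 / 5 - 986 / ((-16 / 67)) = 33351/8 = 4168.88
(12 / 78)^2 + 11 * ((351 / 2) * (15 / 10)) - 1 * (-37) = 2932.77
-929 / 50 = -18.58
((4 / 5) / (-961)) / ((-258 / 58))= 116/619845 = 0.00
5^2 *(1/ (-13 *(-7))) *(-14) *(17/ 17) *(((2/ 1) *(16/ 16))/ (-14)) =50/91 = 0.55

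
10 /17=0.59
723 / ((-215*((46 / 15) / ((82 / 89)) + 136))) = -88929/3684541 = -0.02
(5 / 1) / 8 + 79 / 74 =501/296 = 1.69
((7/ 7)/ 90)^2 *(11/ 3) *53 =0.02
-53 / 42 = -1.26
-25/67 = -0.37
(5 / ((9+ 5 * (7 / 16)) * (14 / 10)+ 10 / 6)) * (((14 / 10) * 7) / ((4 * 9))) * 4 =3920/12477 = 0.31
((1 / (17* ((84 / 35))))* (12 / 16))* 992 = 310/17 = 18.24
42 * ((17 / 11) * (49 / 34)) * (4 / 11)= 4116/121 = 34.02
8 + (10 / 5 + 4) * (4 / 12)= 10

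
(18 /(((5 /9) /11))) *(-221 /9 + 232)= 369666/5 = 73933.20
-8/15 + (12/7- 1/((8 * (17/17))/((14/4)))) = 1249/1680 = 0.74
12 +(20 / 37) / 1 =464/37 = 12.54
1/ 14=0.07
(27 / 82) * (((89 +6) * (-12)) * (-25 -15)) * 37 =22777200/41 = 555541.46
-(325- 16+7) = -316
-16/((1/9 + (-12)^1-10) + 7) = 72/67 = 1.07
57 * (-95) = -5415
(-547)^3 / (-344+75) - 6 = 163665709/269 = 608422.71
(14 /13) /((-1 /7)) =-98/13 = -7.54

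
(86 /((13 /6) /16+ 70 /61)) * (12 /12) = 503616/7513 = 67.03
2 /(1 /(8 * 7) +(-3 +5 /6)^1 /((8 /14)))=-168/317 = -0.53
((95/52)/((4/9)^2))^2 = 59213025/692224 = 85.54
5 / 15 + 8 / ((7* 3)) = 5/7 = 0.71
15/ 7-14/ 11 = 67/77 = 0.87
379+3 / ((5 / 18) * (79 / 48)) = 152297/395 = 385.56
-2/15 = -0.13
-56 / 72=-0.78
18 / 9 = 2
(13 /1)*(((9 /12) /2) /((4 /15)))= 585/32 = 18.28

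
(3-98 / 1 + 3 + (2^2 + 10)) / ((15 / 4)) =-104/5 = -20.80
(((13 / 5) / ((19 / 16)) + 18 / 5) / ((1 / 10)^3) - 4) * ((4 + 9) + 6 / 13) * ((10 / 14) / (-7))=-13740500/1729 = -7947.08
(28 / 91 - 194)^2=6340324/169 = 37516.71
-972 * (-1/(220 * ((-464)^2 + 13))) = 243/11841995 = 0.00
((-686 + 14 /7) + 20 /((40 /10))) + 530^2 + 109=280330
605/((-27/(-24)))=537.78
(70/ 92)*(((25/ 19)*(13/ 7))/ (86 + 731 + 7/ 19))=325/142876 = 0.00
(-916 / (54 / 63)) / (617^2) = -3206/1142067 = 0.00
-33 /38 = -0.87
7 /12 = 0.58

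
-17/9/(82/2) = -17/369 = -0.05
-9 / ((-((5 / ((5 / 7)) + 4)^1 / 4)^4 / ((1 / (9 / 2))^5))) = 8192/96059601 = 0.00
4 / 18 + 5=47/9 = 5.22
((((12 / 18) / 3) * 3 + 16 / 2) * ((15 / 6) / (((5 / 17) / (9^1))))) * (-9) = -5967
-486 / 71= -6.85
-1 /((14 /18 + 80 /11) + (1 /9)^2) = -0.12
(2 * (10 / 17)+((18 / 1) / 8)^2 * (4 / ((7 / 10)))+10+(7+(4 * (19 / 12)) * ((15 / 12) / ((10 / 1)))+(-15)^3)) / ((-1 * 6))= 554.52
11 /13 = 0.85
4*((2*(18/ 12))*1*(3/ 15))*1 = 12/5 = 2.40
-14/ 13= -1.08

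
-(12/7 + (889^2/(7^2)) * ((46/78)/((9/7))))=-18181595/2457 = -7399.92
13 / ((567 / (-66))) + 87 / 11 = 13297/2079 = 6.40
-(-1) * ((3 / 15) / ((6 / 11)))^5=0.01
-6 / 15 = -2/5 = -0.40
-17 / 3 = -5.67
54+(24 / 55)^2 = 163926/3025 = 54.19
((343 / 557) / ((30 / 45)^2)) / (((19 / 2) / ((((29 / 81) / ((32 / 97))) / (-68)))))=-964859/414514944 = 0.00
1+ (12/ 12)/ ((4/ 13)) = 17/4 = 4.25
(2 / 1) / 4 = 1/2 = 0.50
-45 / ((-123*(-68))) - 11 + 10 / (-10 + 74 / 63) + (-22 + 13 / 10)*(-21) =818780567/1937660 = 422.56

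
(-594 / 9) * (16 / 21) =-352/7 = -50.29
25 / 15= 5/3 = 1.67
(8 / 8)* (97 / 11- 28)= -19.18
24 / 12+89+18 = 109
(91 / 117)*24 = 18.67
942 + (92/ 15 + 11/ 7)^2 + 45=11536156/11025 = 1046.36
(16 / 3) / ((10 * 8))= 1/15 = 0.07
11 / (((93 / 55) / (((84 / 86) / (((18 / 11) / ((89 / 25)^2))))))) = 73799957/1499625 = 49.21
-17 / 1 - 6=-23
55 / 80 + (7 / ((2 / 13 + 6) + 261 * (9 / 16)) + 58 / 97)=65734627/49379984 = 1.33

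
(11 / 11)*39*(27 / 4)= 263.25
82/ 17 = 4.82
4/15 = 0.27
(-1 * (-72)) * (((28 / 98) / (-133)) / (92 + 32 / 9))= -324/200165 = 0.00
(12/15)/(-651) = -4/3255 = 0.00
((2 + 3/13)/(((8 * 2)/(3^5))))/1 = 7047/208 = 33.88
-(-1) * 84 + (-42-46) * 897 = -78852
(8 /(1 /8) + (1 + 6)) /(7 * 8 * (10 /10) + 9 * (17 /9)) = 71/73 = 0.97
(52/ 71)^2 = 2704/5041 = 0.54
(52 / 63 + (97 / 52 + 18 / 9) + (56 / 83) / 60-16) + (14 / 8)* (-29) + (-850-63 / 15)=-124567577/135954 = -916.25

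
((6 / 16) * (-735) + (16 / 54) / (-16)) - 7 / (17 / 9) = -1025771/3672 = -279.35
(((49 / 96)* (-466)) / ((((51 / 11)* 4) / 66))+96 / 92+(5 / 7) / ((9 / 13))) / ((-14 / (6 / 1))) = 665607923/1839264 = 361.89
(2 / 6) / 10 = 1/30 = 0.03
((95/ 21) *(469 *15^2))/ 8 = 477375/8 = 59671.88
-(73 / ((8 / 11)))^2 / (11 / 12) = -175857/16 = -10991.06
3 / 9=1/3 = 0.33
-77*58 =-4466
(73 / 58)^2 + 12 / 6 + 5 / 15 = 39535/10092 = 3.92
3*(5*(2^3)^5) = 491520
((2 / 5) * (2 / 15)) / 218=2/8175 = 0.00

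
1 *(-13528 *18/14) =-121752/7 = -17393.14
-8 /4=-2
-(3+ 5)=-8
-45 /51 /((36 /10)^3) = -625/33048 = -0.02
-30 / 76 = -15/38 = -0.39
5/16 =0.31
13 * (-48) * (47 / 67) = -29328/67 = -437.73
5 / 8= 0.62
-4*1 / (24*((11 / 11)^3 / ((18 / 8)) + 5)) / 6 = -1/196 = -0.01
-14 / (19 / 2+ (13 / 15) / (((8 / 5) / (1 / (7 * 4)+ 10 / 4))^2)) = -2107392/1757681 = -1.20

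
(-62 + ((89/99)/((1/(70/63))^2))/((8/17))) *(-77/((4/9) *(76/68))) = 113827189/12312 = 9245.22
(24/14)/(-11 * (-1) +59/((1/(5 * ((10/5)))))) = 12/4207 = 0.00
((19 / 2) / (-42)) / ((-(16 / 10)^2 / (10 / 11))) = 2375/29568 = 0.08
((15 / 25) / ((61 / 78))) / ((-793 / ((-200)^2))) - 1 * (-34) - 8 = -12.70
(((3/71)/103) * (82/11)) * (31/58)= 3813/2332847 = 0.00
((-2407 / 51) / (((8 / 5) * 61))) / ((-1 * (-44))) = -12035/1095072 = -0.01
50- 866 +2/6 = -2447/3 = -815.67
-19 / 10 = -1.90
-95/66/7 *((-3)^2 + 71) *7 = -3800/33 = -115.15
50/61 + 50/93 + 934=5306282/5673 = 935.36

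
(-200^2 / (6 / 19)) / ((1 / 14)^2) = -74480000/3 = -24826666.67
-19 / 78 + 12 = 917/78 = 11.76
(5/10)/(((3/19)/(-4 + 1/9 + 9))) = 437/27 = 16.19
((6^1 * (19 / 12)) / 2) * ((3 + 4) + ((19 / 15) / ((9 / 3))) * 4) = 7429/180 = 41.27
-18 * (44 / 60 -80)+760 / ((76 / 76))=10934/5 = 2186.80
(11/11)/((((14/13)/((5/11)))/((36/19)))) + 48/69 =50318/33649 = 1.50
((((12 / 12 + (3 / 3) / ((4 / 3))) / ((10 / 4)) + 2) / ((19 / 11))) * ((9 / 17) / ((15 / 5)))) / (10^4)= 891/32300000 = 0.00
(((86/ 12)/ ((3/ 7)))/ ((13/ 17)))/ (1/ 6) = 5117/39 = 131.21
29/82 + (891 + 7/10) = 182871/205 = 892.05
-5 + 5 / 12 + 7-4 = -1.58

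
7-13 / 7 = 36/7 = 5.14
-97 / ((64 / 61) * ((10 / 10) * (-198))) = 5917/12672 = 0.47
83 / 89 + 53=4800/89 = 53.93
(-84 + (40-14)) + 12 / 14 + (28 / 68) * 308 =8292/119 = 69.68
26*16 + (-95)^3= -856959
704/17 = 41.41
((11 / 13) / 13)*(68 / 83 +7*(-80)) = -510532/14027 = -36.40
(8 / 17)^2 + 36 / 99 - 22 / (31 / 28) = -1900604/98549 = -19.29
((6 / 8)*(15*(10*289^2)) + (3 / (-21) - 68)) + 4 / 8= 65772314/7 = 9396044.86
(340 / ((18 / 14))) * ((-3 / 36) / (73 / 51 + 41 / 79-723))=799085/26145981 = 0.03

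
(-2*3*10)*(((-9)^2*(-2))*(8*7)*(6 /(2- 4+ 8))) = 544320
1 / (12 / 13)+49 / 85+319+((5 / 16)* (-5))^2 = 21092047/65280 = 323.10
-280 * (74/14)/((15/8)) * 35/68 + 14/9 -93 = -76151/153 = -497.72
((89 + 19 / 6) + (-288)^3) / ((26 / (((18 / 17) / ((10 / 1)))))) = -97280.55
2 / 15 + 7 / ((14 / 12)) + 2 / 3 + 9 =79/5 = 15.80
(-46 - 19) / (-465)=13/93 = 0.14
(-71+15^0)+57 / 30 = -681/10 = -68.10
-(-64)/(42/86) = 2752/21 = 131.05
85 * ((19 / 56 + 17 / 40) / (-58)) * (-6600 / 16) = 1500675/3248 = 462.03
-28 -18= -46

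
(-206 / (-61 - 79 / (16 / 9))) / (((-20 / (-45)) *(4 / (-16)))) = -17.58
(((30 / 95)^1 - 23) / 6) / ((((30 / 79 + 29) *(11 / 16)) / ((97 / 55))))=-0.33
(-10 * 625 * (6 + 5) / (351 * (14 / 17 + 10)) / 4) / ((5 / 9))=-8.14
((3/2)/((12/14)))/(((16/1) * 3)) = 7/192 = 0.04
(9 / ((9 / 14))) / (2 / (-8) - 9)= -56/37 = -1.51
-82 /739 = -0.11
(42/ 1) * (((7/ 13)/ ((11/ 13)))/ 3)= 98/11 = 8.91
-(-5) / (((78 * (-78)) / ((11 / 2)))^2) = 605/148060224 = 0.00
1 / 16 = 0.06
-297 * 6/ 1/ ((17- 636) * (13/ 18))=32076/8047 = 3.99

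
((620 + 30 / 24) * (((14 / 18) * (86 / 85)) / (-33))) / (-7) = 2.12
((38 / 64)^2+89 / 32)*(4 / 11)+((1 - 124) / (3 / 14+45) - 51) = -31242261/594176 = -52.58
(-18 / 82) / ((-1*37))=9/1517 = 0.01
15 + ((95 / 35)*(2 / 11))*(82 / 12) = 18.37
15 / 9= 5/3 = 1.67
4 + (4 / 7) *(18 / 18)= 32/7 = 4.57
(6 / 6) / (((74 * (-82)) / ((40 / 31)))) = -10/47027 = 0.00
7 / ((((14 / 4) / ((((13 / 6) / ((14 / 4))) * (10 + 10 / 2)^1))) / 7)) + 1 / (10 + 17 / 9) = 13919/107 = 130.08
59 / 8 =7.38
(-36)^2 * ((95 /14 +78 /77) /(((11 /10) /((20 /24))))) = 6485400/847 = 7656.91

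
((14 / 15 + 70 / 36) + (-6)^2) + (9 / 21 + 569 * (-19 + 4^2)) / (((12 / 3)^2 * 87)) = 37.65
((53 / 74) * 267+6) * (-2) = -14595/37 = -394.46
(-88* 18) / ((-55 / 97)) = 2793.60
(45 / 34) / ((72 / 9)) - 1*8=-2131/272 = -7.83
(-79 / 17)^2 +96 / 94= 307199/13583 = 22.62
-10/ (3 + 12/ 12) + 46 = 87/2 = 43.50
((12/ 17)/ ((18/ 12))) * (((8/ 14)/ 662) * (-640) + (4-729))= -13448840/39389 = -341.44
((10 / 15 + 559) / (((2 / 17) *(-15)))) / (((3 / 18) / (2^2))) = -114172/15 = -7611.47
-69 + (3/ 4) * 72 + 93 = 78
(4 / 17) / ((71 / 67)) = 268/1207 = 0.22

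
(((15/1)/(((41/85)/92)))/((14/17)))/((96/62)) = 5151425/2296 = 2243.65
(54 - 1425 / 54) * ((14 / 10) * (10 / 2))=3479/18 = 193.28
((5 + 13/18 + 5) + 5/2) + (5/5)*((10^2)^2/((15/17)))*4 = 408119/9 = 45346.56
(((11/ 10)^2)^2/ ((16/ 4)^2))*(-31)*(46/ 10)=-10439033/800000 = -13.05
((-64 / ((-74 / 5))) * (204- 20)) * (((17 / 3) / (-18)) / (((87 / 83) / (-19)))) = 394628480/86913 = 4540.50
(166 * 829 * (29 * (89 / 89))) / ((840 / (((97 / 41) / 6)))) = 193554091/103320 = 1873.35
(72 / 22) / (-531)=-4/649 = -0.01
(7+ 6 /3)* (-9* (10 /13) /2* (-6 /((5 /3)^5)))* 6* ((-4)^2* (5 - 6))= -11337408/8125 = -1395.37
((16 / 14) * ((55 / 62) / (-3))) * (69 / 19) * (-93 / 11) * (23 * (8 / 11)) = 253920/1463 = 173.56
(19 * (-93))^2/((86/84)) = 131136138/43 = 3049677.63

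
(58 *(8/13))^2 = 215296/169 = 1273.94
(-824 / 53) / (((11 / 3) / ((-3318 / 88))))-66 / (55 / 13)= 4626096/32065 = 144.27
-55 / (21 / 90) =-1650/7 = -235.71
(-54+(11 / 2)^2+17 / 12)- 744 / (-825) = -17681/825 = -21.43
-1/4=-0.25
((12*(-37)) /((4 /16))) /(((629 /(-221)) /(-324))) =-202176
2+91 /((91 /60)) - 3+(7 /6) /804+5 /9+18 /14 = 2054537/33768 = 60.84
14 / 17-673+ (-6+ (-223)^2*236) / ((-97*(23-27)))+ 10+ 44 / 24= 146367767/4947 = 29587.18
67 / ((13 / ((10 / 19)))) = 670/247 = 2.71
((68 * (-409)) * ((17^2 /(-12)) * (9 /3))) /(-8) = -2009417/8 = -251177.12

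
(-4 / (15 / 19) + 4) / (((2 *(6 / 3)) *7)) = -4/105 = -0.04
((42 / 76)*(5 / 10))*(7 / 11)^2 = 1029/9196 = 0.11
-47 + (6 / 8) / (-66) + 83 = 3167/88 = 35.99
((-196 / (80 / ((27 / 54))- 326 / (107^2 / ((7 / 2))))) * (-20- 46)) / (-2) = -24684044/610233 = -40.45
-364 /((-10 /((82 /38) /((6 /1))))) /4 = 3731/1140 = 3.27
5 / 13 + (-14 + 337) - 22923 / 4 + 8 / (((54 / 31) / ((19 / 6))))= -22714567/4212 = -5392.82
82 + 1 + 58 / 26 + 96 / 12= 1212/13 = 93.23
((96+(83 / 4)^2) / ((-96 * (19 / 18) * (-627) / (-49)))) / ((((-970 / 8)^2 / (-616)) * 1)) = 0.02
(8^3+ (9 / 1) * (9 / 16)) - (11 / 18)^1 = 74369/144 = 516.45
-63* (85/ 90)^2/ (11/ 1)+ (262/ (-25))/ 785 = -5.12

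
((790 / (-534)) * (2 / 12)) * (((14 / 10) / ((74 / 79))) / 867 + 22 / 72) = -46723207/616686696 = -0.08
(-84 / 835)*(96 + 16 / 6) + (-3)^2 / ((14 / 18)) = 9619/5845 = 1.65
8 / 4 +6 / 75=52/25 = 2.08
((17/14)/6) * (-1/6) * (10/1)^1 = -85/252 = -0.34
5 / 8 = 0.62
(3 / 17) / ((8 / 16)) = 6/17 = 0.35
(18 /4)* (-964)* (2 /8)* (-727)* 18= 14191767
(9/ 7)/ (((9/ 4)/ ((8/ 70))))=16/245 = 0.07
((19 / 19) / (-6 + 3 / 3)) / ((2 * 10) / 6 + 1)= -3/65 = -0.05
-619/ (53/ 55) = -34045/53 = -642.36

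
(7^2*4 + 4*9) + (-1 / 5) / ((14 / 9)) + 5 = 16581/70 = 236.87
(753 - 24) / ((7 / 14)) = 1458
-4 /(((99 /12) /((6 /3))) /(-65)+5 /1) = -2080/2567 = -0.81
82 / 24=41/12 = 3.42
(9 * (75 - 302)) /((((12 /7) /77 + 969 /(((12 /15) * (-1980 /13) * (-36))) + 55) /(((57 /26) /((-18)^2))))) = -167378904/668889611 = -0.25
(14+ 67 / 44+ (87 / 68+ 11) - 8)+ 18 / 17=3901/187 = 20.86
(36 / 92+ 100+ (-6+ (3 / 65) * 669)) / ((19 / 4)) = 749104/28405 = 26.37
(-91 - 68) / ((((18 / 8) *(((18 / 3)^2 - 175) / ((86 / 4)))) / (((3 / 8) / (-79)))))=-2279/43924 = -0.05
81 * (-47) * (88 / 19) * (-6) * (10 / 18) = 1116720/19 = 58774.74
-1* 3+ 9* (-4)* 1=-39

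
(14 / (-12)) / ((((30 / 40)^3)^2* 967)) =-14336/2114829 = -0.01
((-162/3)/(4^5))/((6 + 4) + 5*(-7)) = 27/12800 = 0.00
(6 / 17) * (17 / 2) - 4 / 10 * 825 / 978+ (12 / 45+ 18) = 51172/2445 = 20.93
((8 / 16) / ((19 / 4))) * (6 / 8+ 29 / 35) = 221/1330 = 0.17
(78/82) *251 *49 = 479661/41 = 11699.05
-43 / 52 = -0.83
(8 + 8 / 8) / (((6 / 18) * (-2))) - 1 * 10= -23.50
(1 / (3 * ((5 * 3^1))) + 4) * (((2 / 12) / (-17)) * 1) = -0.04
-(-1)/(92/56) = 14/23 = 0.61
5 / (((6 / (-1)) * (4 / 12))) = -5/2 = -2.50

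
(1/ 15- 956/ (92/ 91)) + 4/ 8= -652079/690 = -945.04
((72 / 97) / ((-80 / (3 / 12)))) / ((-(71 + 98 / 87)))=783/24347000 = 0.00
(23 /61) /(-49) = -23/2989 = -0.01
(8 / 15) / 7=8/105 = 0.08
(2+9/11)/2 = 31/22 = 1.41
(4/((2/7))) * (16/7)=32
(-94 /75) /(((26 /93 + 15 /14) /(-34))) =31.54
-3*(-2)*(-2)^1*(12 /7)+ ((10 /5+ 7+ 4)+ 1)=-46/7 = -6.57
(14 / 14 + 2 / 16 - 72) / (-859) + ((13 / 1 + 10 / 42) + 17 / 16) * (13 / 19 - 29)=-404.85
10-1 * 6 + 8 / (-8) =3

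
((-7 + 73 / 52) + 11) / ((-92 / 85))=-23885/4784 = -4.99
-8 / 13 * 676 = -416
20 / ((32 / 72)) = 45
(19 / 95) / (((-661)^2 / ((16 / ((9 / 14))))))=224/19661445 = 0.00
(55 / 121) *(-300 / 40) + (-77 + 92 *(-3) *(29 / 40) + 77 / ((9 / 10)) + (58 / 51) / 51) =-3098432/15895 = -194.93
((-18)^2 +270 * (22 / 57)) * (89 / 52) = 732.90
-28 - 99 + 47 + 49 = -31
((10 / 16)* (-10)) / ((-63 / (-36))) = -25/7 = -3.57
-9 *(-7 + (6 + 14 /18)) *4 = 8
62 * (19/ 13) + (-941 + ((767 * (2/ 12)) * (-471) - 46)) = -1588753/26 = -61105.88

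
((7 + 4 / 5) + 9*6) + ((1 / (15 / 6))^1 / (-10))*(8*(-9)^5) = 473937/25 = 18957.48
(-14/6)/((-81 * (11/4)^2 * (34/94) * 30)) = 2632/7497765 = 0.00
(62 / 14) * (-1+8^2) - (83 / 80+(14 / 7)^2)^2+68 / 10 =1666711/6400 = 260.42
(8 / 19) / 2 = 4/19 = 0.21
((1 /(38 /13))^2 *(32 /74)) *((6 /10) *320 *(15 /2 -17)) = -64896/703 = -92.31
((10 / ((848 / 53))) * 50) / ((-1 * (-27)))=125/108 = 1.16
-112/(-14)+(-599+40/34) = -10027/17 = -589.82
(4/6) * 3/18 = 1/9 = 0.11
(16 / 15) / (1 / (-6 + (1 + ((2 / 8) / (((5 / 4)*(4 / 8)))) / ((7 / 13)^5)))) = 5158576/1260525 = 4.09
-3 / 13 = -0.23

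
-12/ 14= -6/7 = -0.86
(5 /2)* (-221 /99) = -1105/198 = -5.58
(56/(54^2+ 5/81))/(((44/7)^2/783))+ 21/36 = 47226683/48994836 = 0.96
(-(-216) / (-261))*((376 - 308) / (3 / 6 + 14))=-3264/841 = -3.88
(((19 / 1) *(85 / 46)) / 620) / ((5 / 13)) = 0.15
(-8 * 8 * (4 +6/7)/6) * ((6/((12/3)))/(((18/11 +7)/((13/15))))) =-7.80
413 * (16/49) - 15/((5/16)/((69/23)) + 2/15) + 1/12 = 114565/1596 = 71.78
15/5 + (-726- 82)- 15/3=-810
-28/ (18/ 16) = -224/9 = -24.89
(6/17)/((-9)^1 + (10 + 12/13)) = 78/425 = 0.18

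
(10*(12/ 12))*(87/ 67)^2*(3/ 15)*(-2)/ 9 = -0.75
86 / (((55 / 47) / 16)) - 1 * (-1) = 64727/55 = 1176.85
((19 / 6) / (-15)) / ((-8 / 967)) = 18373/720 = 25.52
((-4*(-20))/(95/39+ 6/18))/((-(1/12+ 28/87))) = -30160/423 = -71.30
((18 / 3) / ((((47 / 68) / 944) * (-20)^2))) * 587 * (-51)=-720643464/1175 = -613313.59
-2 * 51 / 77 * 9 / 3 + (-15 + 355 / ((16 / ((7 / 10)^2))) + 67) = 1451243/24640 = 58.90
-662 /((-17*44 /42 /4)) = 27804/187 = 148.68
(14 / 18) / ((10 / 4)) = 14/45 = 0.31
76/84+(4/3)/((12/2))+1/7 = 80/63 = 1.27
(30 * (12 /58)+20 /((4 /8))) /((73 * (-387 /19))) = -25460/819279 = -0.03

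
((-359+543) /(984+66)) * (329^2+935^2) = 90386872/525 = 172165.47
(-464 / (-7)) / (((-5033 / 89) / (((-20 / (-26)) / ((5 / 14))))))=-165184/65429 = -2.52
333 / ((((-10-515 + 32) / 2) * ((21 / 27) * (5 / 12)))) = -71928/17255 = -4.17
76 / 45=1.69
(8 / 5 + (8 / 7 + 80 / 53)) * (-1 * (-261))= 2058768/1855 = 1109.85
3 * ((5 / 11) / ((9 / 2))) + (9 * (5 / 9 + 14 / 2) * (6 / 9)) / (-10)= -698/165 = -4.23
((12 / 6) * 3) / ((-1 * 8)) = -3/4 = -0.75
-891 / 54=-33/2 = -16.50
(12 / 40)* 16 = 24/5 = 4.80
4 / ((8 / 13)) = 13/2 = 6.50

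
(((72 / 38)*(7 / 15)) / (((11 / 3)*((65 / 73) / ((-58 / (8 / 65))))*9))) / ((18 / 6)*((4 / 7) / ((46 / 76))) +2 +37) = -2385859/7038075 = -0.34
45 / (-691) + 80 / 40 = 1337/691 = 1.93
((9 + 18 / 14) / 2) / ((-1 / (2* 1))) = -72/7 = -10.29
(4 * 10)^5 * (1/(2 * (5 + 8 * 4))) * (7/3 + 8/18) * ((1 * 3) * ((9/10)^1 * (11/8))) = 528000000/37 = 14270270.27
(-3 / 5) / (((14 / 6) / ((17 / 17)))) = -9/35 = -0.26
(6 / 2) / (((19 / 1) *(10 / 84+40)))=126/32015 = 0.00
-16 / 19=-0.84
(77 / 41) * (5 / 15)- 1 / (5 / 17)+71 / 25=203/3075 = 0.07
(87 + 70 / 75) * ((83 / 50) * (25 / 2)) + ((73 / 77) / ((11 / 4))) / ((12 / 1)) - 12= 30706213/16940 = 1812.65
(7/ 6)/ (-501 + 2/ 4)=-1/429 = 0.00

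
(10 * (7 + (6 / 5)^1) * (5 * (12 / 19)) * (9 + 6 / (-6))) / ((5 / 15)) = 118080/19 = 6214.74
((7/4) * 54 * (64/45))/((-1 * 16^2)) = -21/40 = -0.52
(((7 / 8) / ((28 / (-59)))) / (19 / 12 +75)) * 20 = -885/1838 = -0.48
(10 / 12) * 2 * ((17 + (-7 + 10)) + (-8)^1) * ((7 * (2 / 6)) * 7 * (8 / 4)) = 1960/3 = 653.33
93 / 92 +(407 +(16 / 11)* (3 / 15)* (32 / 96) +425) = 12646577/15180 = 833.11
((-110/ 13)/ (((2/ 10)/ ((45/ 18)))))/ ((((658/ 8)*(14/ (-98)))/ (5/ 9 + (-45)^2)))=100265000/5499 = 18233.32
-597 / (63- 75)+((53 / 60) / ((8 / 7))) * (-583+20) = -184993/480 = -385.40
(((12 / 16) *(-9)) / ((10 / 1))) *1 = -27/40 = -0.68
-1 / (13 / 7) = -7/13 = -0.54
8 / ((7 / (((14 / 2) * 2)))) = 16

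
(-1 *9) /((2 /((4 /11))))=-18/11 = -1.64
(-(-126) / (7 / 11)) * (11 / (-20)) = -1089/10 = -108.90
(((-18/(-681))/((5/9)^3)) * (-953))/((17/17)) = -4168422/28375 = -146.90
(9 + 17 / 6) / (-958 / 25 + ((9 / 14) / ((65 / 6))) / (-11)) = -1776775/5754558 = -0.31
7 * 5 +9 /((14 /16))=317/7 = 45.29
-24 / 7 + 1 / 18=-425/126 = -3.37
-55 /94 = -0.59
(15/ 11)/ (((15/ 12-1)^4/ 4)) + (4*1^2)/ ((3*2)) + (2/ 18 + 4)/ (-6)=829429/594 = 1396.35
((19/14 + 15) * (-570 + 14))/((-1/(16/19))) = 1018592/133 = 7658.59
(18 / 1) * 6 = 108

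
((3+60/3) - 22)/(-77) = -1/77 = -0.01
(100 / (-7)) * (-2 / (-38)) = -100/133 = -0.75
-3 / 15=-1/5 = -0.20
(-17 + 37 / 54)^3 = -683797841/157464 = -4342.57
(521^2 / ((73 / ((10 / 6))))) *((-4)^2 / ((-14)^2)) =5428820/10731 = 505.90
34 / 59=0.58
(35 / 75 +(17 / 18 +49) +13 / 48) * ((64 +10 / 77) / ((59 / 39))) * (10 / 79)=55773887/205084 = 271.96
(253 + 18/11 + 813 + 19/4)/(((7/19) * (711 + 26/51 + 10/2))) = 45722265/11254936 = 4.06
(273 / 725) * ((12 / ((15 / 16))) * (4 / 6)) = 11648/3625 = 3.21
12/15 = 4/5 = 0.80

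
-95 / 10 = -19/2 = -9.50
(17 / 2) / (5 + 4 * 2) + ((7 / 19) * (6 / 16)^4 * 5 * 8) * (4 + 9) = 4.44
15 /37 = 0.41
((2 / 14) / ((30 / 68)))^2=0.10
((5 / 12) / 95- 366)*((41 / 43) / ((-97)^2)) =-3421327/92245836 = -0.04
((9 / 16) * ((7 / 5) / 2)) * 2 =0.79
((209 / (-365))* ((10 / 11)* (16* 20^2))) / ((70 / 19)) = -462080/511 = -904.27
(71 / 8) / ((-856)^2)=71/5861888 = 0.00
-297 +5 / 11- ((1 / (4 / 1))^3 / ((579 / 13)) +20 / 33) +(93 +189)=-6176143/407616 = -15.15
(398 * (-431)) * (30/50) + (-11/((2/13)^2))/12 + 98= -24687247/240 = -102863.53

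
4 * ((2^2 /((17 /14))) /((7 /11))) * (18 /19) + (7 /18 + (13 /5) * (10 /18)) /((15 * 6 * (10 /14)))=17132071/872100 = 19.64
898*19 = 17062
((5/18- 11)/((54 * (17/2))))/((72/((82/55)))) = -7913/16358760 = 0.00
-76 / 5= -15.20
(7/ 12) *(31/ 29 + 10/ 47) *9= 36687/5452 = 6.73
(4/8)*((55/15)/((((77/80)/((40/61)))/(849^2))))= 384427200/427 = 900297.89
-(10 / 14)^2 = -25/49 = -0.51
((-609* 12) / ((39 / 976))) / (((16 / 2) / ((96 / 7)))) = -4075776/13 = -313521.23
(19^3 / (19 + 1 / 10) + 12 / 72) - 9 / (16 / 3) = 3278377/9168 = 357.59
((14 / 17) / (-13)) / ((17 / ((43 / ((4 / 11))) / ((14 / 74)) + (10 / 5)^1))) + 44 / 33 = -22615/22542 = -1.00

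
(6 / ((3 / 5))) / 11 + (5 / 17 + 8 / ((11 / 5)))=905/187 = 4.84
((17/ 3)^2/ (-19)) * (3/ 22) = -289/1254 = -0.23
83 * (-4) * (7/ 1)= -2324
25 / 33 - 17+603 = 586.76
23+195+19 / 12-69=1807/12 = 150.58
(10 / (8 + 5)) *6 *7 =420/13 = 32.31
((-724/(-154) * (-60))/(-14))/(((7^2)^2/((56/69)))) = 28960/4252171 = 0.01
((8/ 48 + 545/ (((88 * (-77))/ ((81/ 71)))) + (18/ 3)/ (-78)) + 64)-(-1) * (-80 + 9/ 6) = -272097607/18762744 = -14.50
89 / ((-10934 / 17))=-1513/10934 = -0.14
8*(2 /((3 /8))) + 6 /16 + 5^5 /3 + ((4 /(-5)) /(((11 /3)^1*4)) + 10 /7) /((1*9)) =30072347/27720 = 1084.86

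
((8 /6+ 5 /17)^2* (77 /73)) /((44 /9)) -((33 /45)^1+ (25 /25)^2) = -1.16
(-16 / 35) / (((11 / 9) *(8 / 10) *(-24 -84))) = 1/231 = 0.00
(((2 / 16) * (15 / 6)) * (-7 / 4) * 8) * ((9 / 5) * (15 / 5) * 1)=-23.62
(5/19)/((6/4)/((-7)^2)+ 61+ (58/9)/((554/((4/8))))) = 610785/141664513 = 0.00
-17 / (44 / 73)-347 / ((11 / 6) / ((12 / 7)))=-108623/308 = -352.67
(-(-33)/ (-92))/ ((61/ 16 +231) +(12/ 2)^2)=-132/99659 = 0.00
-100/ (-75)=4/3 = 1.33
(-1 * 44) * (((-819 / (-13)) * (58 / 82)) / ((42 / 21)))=-40194/41 = -980.34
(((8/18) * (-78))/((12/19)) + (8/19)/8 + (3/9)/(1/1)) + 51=-599/171 = -3.50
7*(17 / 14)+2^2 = 25/2 = 12.50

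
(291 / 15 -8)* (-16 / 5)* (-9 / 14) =4104/175 = 23.45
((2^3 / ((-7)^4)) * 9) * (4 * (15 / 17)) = 4320/40817 = 0.11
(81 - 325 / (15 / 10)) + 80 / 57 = -2551/19 = -134.26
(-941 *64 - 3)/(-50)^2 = -60227/2500 = -24.09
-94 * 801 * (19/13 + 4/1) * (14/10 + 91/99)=-681895928/715 = -953700.60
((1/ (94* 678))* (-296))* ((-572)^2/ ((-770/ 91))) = 14306864/79665 = 179.59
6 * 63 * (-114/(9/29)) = -138852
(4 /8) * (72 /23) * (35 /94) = 630/1081 = 0.58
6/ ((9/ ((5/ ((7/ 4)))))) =40/21 = 1.90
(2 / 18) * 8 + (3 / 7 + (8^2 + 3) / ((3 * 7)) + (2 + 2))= 536/63 = 8.51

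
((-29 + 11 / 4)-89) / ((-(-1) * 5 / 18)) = -4149/10 = -414.90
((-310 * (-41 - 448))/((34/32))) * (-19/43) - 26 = -63067.53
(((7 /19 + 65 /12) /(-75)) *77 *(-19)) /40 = 101563/36000 = 2.82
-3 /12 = -1/4 = -0.25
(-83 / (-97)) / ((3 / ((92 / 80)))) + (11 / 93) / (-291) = 177317/541260 = 0.33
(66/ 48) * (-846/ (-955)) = 4653/3820 = 1.22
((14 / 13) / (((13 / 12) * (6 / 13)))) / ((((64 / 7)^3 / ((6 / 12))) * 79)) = 2401/134610944 = 0.00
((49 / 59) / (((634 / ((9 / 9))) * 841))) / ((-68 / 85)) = -245/125833784 = 0.00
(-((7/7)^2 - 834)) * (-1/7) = -119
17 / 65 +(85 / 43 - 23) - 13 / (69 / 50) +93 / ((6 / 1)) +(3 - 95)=-41148317/385710 = -106.68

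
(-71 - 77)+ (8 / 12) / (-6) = -1333/9 = -148.11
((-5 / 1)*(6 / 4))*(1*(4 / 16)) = -15/8 = -1.88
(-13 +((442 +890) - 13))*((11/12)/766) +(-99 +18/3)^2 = 39757987/4596 = 8650.56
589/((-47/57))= -714.32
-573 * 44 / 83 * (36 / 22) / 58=-20628/2407 = -8.57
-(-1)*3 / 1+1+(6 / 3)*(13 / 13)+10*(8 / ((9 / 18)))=166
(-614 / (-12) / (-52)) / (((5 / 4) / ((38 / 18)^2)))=-110827/31590 = -3.51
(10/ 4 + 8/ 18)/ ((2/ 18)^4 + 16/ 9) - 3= -31353/23330 = -1.34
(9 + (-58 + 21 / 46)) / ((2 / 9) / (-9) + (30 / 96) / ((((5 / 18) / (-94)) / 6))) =180873/2364239 = 0.08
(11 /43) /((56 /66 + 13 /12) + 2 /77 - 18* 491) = -3388/117024543 = 0.00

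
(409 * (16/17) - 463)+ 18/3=-1225/17 = -72.06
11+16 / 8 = 13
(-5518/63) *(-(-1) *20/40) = -2759/63 = -43.79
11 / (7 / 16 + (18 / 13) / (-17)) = 38896/1259 = 30.89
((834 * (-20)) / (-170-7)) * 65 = 361400/59 = 6125.42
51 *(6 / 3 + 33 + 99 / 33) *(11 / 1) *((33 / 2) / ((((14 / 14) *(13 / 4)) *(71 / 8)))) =11255904/923 = 12194.91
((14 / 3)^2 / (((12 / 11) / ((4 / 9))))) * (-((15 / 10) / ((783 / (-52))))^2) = -1457456/16553403 = -0.09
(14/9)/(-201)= -14/1809 = -0.01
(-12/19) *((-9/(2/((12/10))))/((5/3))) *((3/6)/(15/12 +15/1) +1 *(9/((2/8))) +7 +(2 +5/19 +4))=59173416/586625 = 100.87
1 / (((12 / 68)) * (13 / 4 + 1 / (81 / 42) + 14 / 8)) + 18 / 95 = 1.22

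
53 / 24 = 2.21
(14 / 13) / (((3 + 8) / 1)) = 14/143 = 0.10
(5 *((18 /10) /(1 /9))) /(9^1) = 9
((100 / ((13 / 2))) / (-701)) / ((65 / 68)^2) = -36992/1540097 = -0.02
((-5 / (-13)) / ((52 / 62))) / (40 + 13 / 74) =5735/502437 = 0.01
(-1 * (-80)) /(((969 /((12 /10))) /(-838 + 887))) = 1568/323 = 4.85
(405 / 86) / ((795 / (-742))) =-189/43 = -4.40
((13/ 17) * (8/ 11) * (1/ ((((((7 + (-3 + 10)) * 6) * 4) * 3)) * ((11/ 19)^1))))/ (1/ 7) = 247/37026 = 0.01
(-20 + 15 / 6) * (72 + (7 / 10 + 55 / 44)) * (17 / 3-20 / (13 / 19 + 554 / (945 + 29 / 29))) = 12409796/951 = 13049.21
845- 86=759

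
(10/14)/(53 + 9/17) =17/1274 = 0.01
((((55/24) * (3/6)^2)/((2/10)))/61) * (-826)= -113575/2928 = -38.79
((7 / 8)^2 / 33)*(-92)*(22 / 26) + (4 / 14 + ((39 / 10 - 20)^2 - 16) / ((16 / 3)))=19254799/436800 = 44.08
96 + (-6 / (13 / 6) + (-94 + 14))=172/13 = 13.23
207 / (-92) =-9/4 = -2.25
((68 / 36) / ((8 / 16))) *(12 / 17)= 8/3 = 2.67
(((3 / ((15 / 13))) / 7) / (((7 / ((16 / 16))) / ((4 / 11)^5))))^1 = 13312/39457495 = 0.00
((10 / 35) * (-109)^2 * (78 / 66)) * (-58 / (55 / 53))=-949577044/4235 = -224221.26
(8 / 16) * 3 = 3/2 = 1.50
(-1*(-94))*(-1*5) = -470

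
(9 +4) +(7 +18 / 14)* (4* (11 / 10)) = 1731/35 = 49.46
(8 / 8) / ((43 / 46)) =46/43 = 1.07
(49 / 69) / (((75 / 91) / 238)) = 1061242/5175 = 205.07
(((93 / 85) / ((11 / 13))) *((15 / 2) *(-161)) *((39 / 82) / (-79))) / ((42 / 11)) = 1084473/440504 = 2.46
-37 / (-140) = 0.26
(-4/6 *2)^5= -1024/243 = -4.21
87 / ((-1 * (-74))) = 87/74 = 1.18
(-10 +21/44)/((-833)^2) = -419/30531116 = 0.00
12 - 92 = -80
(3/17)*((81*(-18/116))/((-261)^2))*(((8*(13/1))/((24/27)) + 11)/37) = -1728/15340681 = 0.00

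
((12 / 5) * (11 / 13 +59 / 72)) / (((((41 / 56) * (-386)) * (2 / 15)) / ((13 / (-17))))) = 0.08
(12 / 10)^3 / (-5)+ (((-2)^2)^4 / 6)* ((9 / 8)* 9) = 431.65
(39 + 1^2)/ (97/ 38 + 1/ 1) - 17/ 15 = 1367/135 = 10.13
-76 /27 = -2.81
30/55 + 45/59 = 849/649 = 1.31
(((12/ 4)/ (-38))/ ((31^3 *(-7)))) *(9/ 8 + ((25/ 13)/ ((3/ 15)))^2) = 19977/563884048 = 0.00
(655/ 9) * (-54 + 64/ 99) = -3459710/891 = -3882.95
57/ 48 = 19/16 = 1.19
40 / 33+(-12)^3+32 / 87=-550728/319 = -1726.42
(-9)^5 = -59049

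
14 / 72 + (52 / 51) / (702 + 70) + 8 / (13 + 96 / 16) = 1384265/2244204 = 0.62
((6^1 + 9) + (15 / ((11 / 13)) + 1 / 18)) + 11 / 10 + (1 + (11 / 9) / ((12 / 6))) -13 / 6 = 1833/55 = 33.33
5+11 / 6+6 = 77/6 = 12.83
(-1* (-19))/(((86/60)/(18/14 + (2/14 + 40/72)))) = 23750/903 = 26.30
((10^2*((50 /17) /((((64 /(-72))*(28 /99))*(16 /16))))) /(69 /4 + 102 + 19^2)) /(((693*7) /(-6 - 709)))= 4021875/11201351 = 0.36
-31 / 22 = -1.41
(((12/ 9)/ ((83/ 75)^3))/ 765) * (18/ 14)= 112500/68042653 = 0.00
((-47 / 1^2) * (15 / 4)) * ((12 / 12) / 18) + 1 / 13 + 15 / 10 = -8.21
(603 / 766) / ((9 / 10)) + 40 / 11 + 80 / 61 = 1496345/256993 = 5.82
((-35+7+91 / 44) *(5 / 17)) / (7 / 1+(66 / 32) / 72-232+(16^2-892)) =547680/61824631 = 0.01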